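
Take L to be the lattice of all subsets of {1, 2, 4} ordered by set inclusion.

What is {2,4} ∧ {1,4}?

{4}

Common lower bounds of {{2,4}, {1,4}}: {4}, {}.
The greatest among these is {4}.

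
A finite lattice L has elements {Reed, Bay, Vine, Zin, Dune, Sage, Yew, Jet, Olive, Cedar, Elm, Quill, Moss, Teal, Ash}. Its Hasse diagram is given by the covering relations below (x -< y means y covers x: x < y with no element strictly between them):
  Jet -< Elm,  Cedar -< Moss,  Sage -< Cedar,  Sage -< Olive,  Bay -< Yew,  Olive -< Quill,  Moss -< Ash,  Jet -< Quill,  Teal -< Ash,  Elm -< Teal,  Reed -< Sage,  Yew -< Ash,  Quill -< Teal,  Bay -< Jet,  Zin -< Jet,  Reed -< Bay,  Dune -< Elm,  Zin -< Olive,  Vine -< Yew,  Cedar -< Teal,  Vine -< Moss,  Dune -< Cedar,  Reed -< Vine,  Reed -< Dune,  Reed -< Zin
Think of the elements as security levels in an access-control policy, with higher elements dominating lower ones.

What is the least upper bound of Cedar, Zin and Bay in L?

Teal

Common upper bounds of {Cedar, Zin, Bay}: Ash, Teal.
The least among these is Teal.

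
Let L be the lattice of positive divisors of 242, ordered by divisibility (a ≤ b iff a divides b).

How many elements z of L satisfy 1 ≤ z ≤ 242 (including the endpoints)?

The interval [1, 242] = {1, 11, 121, 2, 22, 242}, which has 6 elements.

6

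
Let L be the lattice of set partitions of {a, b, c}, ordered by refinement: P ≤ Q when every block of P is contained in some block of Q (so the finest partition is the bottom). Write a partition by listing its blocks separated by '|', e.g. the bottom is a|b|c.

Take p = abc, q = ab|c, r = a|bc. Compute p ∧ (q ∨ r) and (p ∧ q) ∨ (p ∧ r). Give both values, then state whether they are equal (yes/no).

q ∨ r = abc, so p ∧ (q ∨ r) = abc ∧ abc = abc.
p ∧ q = ab|c and p ∧ r = a|bc, so (p ∧ q) ∨ (p ∧ r) = ab|c ∨ a|bc = abc.
Equal: yes.

abc; abc; yes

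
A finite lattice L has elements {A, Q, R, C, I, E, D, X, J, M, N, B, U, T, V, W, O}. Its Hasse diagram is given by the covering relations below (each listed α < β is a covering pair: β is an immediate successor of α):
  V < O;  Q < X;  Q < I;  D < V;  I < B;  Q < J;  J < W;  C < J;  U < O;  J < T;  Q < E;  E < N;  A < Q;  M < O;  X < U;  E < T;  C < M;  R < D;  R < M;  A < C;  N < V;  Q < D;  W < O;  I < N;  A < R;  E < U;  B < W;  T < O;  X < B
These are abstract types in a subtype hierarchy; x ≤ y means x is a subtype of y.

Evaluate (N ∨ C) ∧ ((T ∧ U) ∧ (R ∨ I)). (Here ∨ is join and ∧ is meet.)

N ∨ C = O
T ∧ U = E
R ∨ I = V
E ∧ V = E
O ∧ E = E

E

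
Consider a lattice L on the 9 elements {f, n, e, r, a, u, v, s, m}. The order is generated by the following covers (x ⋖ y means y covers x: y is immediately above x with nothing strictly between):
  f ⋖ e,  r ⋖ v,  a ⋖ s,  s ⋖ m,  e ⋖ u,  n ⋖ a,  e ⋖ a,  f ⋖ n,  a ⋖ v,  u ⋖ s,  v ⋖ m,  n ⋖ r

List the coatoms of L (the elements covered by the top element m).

s, v

The coatoms are exactly the elements covered by m: s, v.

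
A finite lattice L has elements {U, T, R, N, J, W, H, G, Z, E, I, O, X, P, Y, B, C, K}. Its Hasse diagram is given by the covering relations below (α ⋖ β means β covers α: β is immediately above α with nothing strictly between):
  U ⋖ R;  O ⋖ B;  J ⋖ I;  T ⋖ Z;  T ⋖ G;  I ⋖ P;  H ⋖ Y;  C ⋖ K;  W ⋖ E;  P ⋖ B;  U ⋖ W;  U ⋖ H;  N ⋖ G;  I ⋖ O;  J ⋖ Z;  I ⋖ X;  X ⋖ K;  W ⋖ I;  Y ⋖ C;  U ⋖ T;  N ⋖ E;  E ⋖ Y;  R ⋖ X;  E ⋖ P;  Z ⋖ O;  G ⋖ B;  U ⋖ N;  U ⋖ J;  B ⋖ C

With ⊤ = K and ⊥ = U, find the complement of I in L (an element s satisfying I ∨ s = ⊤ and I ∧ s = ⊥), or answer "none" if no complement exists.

none

For every candidate s, either I ∨ s ≠ K or I ∧ s ≠ U; no complement exists.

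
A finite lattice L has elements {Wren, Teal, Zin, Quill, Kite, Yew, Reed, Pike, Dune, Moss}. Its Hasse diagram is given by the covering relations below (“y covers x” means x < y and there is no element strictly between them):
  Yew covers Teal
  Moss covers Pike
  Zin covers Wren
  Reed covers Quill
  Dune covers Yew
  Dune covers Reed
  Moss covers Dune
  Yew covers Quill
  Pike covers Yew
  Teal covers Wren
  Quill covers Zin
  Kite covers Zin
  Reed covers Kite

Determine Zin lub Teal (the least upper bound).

Common upper bounds of {Zin, Teal}: Dune, Moss, Pike, Yew.
The least among these is Yew.

Yew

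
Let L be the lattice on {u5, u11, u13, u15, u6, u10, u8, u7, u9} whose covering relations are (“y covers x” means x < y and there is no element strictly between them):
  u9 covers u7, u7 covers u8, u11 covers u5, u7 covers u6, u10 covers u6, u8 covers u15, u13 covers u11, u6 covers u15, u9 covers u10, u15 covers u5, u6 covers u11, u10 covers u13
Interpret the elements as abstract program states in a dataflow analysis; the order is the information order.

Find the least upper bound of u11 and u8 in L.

Common upper bounds of {u11, u8}: u7, u9.
The least among these is u7.

u7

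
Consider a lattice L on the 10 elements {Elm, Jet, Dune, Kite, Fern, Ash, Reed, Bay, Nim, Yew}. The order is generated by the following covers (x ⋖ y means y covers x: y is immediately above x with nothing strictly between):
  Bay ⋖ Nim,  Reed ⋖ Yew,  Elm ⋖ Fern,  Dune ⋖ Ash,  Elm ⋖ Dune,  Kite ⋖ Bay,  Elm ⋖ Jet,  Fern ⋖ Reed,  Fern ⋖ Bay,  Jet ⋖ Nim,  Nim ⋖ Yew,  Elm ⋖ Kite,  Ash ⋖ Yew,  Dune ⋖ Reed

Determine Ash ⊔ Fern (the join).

Common upper bounds of {Ash, Fern}: Yew.
The least among these is Yew.

Yew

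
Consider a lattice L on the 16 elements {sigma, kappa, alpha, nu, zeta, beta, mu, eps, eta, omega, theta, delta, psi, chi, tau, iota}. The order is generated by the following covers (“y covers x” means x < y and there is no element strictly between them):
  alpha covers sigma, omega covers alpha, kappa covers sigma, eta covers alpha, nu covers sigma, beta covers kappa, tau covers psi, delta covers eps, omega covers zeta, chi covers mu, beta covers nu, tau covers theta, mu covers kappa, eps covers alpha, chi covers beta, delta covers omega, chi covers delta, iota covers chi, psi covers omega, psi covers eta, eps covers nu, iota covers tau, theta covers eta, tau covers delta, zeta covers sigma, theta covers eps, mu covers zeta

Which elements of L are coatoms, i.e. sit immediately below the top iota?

The coatoms are exactly the elements covered by iota: chi, tau.

chi, tau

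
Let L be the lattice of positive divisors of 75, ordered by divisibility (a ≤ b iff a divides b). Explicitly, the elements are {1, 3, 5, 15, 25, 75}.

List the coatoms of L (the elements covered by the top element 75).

15, 25

The coatoms are exactly the elements covered by 75: 15, 25.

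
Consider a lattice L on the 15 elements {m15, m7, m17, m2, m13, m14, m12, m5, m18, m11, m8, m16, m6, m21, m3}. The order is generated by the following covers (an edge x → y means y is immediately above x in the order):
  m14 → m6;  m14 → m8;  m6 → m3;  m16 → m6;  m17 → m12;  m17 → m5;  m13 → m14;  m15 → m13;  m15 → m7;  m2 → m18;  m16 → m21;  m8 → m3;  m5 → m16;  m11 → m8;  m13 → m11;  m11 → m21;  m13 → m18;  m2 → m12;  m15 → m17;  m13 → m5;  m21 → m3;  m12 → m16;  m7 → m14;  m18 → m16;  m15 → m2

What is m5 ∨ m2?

m16

Common upper bounds of {m5, m2}: m16, m21, m3, m6.
The least among these is m16.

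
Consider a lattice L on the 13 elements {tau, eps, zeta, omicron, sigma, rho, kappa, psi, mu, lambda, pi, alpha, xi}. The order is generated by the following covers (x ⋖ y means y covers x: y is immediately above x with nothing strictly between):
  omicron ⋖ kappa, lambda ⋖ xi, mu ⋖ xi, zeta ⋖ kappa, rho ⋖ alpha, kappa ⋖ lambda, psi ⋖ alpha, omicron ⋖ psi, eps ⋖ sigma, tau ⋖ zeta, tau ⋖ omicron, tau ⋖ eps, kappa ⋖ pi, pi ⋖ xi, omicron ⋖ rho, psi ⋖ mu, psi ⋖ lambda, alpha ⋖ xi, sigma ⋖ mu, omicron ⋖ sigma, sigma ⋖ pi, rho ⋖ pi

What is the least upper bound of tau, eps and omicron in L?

Common upper bounds of {tau, eps, omicron}: mu, pi, sigma, xi.
The least among these is sigma.

sigma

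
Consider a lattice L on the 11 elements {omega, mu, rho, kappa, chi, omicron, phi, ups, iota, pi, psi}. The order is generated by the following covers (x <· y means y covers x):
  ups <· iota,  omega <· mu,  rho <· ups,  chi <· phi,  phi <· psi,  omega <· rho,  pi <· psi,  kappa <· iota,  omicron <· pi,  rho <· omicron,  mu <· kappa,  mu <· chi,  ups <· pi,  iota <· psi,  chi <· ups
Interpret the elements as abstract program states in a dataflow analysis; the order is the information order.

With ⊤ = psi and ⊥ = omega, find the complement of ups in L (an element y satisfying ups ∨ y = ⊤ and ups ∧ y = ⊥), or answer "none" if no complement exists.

For every candidate y, either ups ∨ y ≠ psi or ups ∧ y ≠ omega; no complement exists.

none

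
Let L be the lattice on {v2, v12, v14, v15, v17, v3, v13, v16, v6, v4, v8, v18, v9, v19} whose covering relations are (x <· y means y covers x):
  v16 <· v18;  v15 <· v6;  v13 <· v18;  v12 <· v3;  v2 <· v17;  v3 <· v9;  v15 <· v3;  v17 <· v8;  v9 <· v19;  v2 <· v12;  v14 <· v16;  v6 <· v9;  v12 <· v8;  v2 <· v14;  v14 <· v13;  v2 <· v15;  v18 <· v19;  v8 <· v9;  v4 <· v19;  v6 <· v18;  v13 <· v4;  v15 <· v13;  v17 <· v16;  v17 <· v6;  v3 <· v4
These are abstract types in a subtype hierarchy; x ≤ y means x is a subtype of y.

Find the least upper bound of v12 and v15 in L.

v3

Common upper bounds of {v12, v15}: v19, v3, v4, v9.
The least among these is v3.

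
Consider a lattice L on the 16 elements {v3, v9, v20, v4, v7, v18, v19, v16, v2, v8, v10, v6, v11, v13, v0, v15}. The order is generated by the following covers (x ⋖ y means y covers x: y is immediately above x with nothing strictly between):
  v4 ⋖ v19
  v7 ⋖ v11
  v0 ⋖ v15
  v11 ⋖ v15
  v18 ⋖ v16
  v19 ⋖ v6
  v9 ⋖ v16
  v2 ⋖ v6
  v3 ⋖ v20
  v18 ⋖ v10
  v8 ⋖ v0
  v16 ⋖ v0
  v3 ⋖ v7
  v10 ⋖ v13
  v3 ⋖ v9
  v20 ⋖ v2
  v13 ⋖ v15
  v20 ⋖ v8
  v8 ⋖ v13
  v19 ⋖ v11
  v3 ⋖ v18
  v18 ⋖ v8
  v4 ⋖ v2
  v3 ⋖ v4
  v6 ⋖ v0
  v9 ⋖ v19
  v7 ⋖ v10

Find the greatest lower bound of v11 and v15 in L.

v11

Common lower bounds of {v11, v15}: v11, v19, v3, v4, v7, v9.
The greatest among these is v11.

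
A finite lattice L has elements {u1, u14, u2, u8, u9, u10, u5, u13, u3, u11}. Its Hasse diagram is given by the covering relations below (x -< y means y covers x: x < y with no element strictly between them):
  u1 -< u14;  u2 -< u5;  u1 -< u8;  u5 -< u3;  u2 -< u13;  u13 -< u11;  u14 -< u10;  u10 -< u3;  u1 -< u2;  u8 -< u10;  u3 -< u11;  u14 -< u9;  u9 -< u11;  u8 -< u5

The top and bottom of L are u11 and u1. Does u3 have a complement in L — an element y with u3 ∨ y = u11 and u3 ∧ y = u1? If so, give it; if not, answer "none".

For every candidate y, either u3 ∨ y ≠ u11 or u3 ∧ y ≠ u1; no complement exists.

none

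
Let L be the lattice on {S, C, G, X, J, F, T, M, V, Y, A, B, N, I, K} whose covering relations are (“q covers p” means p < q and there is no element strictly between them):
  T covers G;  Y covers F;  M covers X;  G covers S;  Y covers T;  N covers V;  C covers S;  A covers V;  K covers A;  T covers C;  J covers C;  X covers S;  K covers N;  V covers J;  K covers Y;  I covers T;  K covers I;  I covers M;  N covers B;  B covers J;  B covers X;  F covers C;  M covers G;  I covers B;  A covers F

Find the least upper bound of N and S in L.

N

Common upper bounds of {N, S}: K, N.
The least among these is N.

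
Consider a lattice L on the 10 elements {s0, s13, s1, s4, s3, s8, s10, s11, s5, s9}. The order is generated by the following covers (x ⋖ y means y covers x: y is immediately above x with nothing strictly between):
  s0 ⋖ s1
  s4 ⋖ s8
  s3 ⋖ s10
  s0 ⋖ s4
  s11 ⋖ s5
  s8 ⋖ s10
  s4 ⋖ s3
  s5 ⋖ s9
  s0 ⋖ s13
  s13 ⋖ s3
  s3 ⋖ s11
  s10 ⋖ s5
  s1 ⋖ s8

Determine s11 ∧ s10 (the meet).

Common lower bounds of {s11, s10}: s0, s13, s3, s4.
The greatest among these is s3.

s3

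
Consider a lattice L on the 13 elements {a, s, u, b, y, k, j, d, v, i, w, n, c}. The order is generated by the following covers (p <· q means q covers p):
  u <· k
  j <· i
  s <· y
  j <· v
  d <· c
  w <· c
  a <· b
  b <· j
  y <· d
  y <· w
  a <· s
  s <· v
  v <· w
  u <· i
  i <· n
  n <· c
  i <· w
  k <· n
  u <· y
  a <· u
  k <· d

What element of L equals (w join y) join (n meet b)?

w

w ∨ y = w
n ∧ b = b
w ∨ b = w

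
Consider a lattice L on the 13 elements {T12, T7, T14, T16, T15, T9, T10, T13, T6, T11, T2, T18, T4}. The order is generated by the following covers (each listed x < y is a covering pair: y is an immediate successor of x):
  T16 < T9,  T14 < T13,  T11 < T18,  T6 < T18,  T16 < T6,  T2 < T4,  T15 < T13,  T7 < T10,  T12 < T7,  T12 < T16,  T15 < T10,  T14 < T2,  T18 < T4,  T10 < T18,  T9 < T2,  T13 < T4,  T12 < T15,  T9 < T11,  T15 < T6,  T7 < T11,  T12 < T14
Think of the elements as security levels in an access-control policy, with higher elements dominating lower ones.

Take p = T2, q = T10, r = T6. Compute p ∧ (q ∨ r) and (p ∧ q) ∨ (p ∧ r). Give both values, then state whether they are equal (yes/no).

q ∨ r = T18, so p ∧ (q ∨ r) = T2 ∧ T18 = T9.
p ∧ q = T12 and p ∧ r = T16, so (p ∧ q) ∨ (p ∧ r) = T12 ∨ T16 = T16.
Equal: no.

T9; T16; no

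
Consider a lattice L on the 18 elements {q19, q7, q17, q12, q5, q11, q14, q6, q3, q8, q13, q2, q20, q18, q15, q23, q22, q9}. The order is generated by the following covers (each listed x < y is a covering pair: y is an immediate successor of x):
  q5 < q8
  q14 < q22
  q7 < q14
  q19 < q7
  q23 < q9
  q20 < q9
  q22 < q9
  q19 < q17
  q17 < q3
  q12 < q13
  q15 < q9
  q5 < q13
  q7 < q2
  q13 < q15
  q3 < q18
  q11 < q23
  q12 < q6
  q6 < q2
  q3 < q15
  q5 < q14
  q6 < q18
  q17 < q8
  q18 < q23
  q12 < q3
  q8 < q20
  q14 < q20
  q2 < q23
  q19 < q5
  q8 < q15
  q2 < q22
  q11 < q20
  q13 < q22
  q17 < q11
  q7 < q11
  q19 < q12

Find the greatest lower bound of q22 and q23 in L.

q2

Common lower bounds of {q22, q23}: q12, q19, q2, q6, q7.
The greatest among these is q2.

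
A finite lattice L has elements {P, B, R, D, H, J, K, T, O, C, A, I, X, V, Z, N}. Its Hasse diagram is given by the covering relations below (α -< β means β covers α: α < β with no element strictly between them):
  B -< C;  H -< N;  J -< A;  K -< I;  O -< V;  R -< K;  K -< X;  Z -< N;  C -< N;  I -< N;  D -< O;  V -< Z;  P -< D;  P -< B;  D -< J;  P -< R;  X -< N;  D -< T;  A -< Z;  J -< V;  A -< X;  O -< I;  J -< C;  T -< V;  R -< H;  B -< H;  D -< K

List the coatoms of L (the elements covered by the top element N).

The coatoms are exactly the elements covered by N: C, H, I, X, Z.

C, H, I, X, Z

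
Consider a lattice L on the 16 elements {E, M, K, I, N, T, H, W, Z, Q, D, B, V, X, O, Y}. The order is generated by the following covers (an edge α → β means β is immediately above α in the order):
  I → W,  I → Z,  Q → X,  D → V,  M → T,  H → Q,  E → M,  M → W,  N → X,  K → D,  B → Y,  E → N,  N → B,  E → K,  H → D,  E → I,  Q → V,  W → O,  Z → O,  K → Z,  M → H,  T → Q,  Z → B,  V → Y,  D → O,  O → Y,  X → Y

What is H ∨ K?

Common upper bounds of {H, K}: D, O, V, Y.
The least among these is D.

D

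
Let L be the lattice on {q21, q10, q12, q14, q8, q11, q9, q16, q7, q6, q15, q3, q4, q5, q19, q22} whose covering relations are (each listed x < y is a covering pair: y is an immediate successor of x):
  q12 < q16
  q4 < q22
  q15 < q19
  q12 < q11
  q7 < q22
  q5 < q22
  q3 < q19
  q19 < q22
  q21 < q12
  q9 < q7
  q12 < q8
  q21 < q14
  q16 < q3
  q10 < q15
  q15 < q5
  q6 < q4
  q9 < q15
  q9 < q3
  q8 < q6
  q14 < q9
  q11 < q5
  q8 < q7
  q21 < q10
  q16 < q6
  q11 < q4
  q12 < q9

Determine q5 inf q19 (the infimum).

q15

Common lower bounds of {q5, q19}: q10, q12, q14, q15, q21, q9.
The greatest among these is q15.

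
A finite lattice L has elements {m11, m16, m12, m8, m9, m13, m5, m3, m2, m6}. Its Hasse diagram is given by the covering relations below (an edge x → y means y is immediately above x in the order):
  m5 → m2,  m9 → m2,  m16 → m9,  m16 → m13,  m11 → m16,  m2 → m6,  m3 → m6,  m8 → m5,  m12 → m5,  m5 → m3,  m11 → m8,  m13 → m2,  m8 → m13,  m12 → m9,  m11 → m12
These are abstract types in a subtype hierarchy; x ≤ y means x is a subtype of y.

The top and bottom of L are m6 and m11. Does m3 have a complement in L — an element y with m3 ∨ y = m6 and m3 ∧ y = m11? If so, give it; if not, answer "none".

m16

Need y with m3 ∨ y = m6 and m3 ∧ y = m11.
Checking each element gives: m16.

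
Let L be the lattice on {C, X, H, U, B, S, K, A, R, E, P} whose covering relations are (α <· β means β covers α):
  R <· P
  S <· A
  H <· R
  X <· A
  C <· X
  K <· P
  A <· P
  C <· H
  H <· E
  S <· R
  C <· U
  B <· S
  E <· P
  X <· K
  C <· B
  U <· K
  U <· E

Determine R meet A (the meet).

S

Common lower bounds of {R, A}: B, C, S.
The greatest among these is S.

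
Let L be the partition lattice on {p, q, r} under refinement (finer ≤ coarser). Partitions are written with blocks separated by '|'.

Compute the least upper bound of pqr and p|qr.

The join of pqr and p|qr merges any blocks that overlap across the partitions, giving pqr.

pqr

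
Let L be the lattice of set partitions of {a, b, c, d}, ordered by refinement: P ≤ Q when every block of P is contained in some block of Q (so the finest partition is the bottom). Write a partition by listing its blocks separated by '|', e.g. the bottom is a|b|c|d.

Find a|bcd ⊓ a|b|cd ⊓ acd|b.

The meet (common refinement) of a|bcd, a|b|cd, acd|b intersects blocks pairwise, giving a|b|cd.

a|b|cd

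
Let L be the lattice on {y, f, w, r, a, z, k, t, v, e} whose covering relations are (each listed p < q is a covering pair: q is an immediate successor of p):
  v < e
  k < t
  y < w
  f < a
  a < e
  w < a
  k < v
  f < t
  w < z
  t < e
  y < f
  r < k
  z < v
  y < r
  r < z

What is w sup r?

z

Common upper bounds of {w, r}: e, v, z.
The least among these is z.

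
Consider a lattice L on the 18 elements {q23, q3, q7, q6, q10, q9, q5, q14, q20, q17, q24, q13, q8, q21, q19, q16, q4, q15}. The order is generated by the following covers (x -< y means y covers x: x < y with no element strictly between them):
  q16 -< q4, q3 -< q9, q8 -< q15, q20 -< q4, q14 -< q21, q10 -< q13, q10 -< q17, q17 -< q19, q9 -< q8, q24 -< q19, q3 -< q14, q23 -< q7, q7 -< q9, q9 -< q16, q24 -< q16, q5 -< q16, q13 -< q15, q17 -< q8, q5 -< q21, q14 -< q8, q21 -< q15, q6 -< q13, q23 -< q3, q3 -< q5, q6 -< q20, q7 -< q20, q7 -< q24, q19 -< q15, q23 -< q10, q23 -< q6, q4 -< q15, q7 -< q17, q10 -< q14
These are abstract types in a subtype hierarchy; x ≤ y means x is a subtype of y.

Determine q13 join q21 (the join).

q15

Common upper bounds of {q13, q21}: q15.
The least among these is q15.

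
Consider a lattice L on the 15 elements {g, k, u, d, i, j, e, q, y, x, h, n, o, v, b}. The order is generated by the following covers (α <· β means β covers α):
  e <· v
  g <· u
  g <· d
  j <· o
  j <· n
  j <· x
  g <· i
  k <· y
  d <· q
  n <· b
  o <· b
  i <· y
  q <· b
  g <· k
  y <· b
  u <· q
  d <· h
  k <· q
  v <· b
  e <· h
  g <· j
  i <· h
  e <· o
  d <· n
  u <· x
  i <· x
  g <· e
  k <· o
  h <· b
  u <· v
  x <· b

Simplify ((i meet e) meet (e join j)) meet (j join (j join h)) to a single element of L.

g

i ∧ e = g
e ∨ j = o
g ∧ o = g
j ∨ h = b
j ∨ b = b
g ∧ b = g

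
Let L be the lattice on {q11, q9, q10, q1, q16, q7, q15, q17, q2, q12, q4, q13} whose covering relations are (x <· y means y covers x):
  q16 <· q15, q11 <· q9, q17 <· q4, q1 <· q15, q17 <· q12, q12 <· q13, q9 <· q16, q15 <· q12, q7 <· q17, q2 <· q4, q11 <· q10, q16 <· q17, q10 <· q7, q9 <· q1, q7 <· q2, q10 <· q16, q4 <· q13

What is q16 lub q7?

q17

Common upper bounds of {q16, q7}: q12, q13, q17, q4.
The least among these is q17.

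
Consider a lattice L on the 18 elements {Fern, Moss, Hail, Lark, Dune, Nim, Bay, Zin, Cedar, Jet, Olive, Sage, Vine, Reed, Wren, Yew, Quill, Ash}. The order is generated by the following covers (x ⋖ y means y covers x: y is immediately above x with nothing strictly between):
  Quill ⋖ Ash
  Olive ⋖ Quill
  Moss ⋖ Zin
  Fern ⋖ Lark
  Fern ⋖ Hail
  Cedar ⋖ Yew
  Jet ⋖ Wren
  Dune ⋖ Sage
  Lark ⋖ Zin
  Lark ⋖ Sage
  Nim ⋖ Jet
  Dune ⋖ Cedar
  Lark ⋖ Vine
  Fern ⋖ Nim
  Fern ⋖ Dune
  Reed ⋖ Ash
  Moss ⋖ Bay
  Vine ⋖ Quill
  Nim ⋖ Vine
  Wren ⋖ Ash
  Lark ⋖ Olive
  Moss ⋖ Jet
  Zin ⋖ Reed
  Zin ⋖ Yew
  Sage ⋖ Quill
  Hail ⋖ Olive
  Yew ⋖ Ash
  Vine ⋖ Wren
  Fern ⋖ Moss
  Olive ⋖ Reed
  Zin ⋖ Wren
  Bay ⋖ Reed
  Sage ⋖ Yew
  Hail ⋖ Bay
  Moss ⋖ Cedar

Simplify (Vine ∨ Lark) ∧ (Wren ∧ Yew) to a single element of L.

Lark

Vine ∨ Lark = Vine
Wren ∧ Yew = Zin
Vine ∧ Zin = Lark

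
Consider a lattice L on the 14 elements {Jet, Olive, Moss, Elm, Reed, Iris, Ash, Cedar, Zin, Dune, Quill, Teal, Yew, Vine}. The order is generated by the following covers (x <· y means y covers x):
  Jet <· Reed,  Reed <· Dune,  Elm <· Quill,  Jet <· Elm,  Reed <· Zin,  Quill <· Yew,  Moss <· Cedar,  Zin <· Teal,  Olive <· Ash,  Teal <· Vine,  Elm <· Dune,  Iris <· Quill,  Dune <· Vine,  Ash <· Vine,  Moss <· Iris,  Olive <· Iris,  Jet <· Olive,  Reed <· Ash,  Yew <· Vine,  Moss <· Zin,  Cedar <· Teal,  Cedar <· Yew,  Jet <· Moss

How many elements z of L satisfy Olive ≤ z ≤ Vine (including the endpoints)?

The interval [Olive, Vine] = {Ash, Iris, Olive, Quill, Vine, Yew}, which has 6 elements.

6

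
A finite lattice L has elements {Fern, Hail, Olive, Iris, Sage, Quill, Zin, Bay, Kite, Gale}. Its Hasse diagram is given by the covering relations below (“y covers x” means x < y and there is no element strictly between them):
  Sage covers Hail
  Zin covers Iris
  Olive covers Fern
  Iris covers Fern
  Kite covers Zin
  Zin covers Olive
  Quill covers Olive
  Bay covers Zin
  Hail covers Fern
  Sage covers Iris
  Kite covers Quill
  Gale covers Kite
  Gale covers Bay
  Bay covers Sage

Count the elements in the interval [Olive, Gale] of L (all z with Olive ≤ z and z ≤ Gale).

6

The interval [Olive, Gale] = {Bay, Gale, Kite, Olive, Quill, Zin}, which has 6 elements.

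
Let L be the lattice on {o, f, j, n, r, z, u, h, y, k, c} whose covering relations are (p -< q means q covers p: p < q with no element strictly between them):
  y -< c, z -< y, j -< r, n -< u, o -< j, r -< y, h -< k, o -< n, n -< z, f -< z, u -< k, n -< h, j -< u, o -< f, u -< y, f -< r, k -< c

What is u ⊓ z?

Common lower bounds of {u, z}: n, o.
The greatest among these is n.

n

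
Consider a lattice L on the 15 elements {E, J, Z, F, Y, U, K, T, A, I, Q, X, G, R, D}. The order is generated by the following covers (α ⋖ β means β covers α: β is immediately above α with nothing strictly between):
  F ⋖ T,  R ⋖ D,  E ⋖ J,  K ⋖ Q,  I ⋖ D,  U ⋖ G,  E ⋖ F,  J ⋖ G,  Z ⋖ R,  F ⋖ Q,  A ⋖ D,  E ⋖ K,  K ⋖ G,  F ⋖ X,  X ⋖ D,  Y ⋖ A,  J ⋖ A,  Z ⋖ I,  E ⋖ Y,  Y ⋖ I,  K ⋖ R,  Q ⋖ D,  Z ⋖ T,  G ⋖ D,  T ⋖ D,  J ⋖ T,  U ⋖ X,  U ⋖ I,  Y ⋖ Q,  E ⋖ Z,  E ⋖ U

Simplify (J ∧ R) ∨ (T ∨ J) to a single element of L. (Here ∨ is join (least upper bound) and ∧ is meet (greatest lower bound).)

T

J ∧ R = E
T ∨ J = T
E ∨ T = T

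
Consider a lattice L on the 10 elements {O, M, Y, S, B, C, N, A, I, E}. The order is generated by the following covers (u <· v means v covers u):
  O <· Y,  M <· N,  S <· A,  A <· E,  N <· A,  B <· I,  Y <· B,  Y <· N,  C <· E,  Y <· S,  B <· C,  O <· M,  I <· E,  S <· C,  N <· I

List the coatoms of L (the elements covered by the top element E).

A, C, I

The coatoms are exactly the elements covered by E: A, C, I.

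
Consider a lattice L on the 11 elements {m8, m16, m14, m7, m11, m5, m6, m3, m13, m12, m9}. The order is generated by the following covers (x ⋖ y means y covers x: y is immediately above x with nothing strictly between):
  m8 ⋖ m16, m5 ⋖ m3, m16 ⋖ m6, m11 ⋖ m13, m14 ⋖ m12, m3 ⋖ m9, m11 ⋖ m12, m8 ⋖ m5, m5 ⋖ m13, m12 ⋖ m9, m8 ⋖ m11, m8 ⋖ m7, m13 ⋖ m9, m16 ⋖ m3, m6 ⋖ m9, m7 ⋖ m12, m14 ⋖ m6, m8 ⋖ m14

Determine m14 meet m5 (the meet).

m8

Common lower bounds of {m14, m5}: m8.
The greatest among these is m8.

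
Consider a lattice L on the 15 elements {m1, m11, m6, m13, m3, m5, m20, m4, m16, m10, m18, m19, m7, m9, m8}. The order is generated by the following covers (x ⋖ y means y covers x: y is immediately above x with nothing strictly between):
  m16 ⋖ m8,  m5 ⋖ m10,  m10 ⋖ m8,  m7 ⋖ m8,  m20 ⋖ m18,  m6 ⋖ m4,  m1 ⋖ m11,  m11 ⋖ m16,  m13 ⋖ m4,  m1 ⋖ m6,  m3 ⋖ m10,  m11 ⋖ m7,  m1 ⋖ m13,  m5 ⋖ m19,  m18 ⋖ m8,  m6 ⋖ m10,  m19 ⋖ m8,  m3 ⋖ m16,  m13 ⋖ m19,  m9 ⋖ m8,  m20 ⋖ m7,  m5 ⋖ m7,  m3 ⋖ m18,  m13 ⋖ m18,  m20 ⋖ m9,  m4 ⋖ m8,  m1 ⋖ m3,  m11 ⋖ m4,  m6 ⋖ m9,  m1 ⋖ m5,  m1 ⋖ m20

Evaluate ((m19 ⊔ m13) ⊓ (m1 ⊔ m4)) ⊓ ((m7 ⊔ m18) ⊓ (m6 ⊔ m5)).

m19 ∨ m13 = m19
m1 ∨ m4 = m4
m19 ∧ m4 = m13
m7 ∨ m18 = m8
m6 ∨ m5 = m10
m8 ∧ m10 = m10
m13 ∧ m10 = m1

m1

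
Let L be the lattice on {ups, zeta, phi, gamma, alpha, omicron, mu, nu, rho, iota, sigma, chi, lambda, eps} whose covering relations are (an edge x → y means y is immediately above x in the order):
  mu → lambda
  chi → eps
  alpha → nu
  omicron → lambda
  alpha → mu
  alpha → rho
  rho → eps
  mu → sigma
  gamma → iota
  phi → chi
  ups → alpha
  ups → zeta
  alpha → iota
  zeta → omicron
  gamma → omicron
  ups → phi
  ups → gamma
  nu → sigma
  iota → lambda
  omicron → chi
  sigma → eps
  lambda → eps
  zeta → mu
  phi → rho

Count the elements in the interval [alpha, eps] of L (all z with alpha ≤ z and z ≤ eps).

The interval [alpha, eps] = {alpha, eps, iota, lambda, mu, nu, rho, sigma}, which has 8 elements.

8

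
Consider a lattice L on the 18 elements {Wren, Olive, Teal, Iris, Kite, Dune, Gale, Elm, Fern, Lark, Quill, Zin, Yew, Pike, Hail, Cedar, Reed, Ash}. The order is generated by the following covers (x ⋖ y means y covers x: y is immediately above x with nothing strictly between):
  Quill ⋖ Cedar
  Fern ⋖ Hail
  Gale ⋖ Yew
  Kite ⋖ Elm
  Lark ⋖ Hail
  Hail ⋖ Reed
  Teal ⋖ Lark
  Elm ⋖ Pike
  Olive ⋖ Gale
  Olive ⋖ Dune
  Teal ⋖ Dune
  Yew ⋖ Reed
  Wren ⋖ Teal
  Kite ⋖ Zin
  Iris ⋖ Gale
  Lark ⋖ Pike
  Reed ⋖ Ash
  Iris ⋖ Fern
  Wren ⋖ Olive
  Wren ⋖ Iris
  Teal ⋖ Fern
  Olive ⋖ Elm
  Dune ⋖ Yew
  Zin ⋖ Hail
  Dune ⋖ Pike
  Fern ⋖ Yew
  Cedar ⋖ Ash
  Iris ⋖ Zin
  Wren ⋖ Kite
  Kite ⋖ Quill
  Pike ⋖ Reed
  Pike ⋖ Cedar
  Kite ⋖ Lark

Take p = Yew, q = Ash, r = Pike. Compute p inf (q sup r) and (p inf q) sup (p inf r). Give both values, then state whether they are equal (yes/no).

Yew; Yew; yes

q sup r = Ash, so p inf (q sup r) = Yew inf Ash = Yew.
p inf q = Yew and p inf r = Dune, so (p inf q) sup (p inf r) = Yew sup Dune = Yew.
Equal: yes.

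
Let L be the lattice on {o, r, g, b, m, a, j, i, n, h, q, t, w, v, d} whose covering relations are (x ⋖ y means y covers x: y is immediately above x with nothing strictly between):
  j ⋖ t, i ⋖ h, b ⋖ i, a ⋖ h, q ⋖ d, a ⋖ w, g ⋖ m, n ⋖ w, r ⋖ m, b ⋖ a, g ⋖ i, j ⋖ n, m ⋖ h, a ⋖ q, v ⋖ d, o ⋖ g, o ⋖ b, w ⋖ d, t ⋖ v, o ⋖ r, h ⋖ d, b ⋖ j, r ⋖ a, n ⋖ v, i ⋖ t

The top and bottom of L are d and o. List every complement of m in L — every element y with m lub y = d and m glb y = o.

Need y with m ∨ y = d and m ∧ y = o.
Checking each element gives: j, n.

j, n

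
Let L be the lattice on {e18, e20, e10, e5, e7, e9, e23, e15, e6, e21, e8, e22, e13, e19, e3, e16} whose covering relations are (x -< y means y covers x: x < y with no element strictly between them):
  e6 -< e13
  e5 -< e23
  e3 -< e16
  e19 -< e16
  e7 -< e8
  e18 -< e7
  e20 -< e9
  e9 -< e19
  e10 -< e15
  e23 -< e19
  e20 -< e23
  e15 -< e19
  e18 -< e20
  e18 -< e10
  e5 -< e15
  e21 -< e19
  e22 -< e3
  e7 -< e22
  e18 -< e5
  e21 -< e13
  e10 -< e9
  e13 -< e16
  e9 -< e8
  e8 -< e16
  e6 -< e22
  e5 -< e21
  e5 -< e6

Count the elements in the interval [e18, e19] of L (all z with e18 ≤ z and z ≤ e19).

The interval [e18, e19] = {e10, e15, e18, e19, e20, e21, e23, e5, e9}, which has 9 elements.

9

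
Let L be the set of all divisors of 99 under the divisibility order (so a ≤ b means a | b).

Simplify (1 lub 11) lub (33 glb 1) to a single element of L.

11

1 ∨ 11 = 11
33 ∧ 1 = 1
11 ∨ 1 = 11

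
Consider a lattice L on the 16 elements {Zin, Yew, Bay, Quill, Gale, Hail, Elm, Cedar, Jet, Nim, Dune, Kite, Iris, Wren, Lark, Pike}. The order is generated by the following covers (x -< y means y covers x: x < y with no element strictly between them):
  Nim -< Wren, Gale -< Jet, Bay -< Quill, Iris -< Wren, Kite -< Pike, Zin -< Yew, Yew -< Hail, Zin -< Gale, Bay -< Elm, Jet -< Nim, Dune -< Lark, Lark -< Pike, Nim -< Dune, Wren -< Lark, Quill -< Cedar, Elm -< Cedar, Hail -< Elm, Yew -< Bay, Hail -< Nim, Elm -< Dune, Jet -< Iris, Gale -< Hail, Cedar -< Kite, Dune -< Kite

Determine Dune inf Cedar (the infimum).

Common lower bounds of {Dune, Cedar}: Bay, Elm, Gale, Hail, Yew, Zin.
The greatest among these is Elm.

Elm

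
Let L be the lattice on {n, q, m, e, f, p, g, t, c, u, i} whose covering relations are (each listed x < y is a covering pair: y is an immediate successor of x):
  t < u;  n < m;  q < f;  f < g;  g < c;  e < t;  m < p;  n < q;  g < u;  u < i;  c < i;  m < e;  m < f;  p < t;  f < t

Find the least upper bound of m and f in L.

Common upper bounds of {m, f}: c, f, g, i, t, u.
The least among these is f.

f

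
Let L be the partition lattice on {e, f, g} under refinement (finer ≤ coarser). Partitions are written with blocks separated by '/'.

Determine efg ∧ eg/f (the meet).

eg/f

Common lower bounds of {efg, eg/f}: e/f/g, eg/f.
The greatest among these is eg/f.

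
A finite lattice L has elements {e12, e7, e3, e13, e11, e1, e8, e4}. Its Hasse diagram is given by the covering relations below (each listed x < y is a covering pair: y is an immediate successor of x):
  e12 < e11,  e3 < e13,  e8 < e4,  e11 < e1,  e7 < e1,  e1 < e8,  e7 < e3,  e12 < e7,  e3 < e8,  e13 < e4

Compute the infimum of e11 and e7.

e12

Common lower bounds of {e11, e7}: e12.
The greatest among these is e12.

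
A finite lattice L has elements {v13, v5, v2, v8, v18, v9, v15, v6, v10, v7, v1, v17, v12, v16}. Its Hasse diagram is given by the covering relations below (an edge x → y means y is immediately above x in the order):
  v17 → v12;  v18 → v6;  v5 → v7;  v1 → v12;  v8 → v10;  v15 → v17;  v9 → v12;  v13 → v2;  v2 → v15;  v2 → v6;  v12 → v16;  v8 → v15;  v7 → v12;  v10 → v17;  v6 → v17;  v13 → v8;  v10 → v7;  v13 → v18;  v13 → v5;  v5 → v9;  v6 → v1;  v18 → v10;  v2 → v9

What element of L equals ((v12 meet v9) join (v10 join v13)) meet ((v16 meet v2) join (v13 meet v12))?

v12 ∧ v9 = v9
v10 ∨ v13 = v10
v9 ∨ v10 = v12
v16 ∧ v2 = v2
v13 ∧ v12 = v13
v2 ∨ v13 = v2
v12 ∧ v2 = v2

v2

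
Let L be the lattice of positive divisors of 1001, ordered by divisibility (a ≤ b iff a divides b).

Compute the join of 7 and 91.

91

Common upper bounds of {7, 91}: 1001, 91.
The least among these is 91.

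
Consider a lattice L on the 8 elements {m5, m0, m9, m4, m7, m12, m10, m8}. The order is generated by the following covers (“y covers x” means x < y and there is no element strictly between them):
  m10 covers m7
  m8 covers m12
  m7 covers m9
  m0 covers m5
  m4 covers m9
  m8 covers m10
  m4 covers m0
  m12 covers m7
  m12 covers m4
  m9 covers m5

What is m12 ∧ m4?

m4

Common lower bounds of {m12, m4}: m0, m4, m5, m9.
The greatest among these is m4.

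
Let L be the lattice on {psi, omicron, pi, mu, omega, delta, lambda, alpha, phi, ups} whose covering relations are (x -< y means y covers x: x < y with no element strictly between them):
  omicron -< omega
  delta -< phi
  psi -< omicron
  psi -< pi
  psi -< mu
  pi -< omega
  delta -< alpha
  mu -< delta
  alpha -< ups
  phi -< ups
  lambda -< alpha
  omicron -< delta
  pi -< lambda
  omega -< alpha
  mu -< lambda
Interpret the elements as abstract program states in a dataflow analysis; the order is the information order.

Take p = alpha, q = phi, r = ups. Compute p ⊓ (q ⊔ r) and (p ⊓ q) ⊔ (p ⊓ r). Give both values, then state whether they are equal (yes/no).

q ⊔ r = ups, so p ⊓ (q ⊔ r) = alpha ⊓ ups = alpha.
p ⊓ q = delta and p ⊓ r = alpha, so (p ⊓ q) ⊔ (p ⊓ r) = delta ⊔ alpha = alpha.
Equal: yes.

alpha; alpha; yes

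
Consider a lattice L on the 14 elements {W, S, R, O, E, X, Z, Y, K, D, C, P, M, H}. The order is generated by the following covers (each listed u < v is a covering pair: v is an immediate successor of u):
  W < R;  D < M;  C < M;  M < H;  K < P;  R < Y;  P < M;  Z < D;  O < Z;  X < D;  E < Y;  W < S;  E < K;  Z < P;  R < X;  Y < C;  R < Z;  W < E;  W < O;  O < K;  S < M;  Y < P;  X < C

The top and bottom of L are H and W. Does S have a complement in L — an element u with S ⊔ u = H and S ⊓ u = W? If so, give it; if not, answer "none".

For every candidate u, either S ∨ u ≠ H or S ∧ u ≠ W; no complement exists.

none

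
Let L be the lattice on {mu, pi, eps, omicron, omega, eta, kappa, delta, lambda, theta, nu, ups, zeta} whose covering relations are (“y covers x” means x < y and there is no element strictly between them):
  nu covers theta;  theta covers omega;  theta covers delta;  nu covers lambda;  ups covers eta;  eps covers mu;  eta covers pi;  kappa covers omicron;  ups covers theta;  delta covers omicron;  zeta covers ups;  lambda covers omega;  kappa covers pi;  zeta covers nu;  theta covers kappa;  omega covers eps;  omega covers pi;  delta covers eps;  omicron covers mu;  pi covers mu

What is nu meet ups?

theta

Common lower bounds of {nu, ups}: delta, eps, kappa, mu, omega, omicron, pi, theta.
The greatest among these is theta.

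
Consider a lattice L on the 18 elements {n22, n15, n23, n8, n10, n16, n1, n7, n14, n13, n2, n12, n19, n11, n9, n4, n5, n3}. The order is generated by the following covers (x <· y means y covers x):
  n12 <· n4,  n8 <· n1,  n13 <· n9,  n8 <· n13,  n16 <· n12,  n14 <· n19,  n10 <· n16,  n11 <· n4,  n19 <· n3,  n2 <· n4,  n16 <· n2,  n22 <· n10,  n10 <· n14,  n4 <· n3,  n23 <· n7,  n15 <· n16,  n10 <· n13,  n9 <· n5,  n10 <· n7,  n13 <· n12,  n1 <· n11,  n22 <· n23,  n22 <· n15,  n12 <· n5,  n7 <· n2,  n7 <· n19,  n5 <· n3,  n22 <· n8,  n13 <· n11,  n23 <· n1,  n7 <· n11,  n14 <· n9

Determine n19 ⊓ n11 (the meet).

Common lower bounds of {n19, n11}: n10, n22, n23, n7.
The greatest among these is n7.

n7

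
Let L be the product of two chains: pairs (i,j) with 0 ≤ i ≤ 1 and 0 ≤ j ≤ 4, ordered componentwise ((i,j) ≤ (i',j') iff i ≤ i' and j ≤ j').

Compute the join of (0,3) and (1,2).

(1,3)

In a product of chains, the join is componentwise max, giving (1,3).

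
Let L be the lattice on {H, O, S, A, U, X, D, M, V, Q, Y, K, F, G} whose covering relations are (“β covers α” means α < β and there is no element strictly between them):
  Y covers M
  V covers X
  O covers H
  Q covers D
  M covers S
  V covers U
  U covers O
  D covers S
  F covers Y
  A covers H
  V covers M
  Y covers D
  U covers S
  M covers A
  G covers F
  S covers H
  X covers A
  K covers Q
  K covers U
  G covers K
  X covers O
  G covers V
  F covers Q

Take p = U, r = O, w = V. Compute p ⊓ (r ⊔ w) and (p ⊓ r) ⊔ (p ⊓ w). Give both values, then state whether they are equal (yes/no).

U; U; yes

r ⊔ w = V, so p ⊓ (r ⊔ w) = U ⊓ V = U.
p ⊓ r = O and p ⊓ w = U, so (p ⊓ r) ⊔ (p ⊓ w) = O ⊔ U = U.
Equal: yes.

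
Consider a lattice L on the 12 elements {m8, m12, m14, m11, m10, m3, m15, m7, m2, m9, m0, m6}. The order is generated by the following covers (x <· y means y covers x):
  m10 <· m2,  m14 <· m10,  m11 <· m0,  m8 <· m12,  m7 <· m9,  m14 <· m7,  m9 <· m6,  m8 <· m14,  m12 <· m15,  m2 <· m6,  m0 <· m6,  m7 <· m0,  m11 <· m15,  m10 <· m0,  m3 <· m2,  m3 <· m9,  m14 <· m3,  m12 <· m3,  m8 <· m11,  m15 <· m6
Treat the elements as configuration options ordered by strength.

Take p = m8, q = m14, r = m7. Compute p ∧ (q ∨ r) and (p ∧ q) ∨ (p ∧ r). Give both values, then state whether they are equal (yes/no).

q ∨ r = m7, so p ∧ (q ∨ r) = m8 ∧ m7 = m8.
p ∧ q = m8 and p ∧ r = m8, so (p ∧ q) ∨ (p ∧ r) = m8 ∨ m8 = m8.
Equal: yes.

m8; m8; yes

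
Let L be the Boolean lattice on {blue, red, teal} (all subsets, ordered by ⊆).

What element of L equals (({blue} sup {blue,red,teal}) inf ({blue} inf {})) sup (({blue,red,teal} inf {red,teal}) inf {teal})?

{blue} ∨ {blue,red,teal} = {blue,red,teal}
{blue} ∧ {} = {}
{blue,red,teal} ∧ {} = {}
{blue,red,teal} ∧ {red,teal} = {red,teal}
{red,teal} ∧ {teal} = {teal}
{} ∨ {teal} = {teal}

{teal}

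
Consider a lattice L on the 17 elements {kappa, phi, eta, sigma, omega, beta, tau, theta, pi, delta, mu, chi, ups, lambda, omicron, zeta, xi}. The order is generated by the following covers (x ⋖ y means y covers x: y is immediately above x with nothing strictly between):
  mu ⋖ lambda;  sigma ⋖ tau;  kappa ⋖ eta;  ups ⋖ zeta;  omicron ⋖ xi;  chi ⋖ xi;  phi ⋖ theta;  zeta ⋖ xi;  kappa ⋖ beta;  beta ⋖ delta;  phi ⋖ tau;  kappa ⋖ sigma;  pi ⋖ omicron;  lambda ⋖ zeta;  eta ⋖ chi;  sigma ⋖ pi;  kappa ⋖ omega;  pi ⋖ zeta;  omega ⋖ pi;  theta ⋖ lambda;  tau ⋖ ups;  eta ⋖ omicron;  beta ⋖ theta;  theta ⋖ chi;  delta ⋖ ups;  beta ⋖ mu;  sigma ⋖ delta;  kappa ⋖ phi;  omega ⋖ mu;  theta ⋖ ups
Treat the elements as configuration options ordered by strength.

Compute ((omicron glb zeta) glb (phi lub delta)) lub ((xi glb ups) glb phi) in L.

omicron ∧ zeta = pi
phi ∨ delta = ups
pi ∧ ups = sigma
xi ∧ ups = ups
ups ∧ phi = phi
sigma ∨ phi = tau

tau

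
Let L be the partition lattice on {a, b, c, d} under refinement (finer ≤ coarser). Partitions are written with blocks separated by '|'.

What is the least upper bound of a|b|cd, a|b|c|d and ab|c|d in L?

The join of a|b|cd, a|b|c|d, ab|c|d merges any blocks that overlap across the partitions, giving ab|cd.

ab|cd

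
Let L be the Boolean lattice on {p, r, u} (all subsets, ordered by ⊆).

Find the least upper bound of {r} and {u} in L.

Common upper bounds of {{r}, {u}}: {p,r,u}, {r,u}.
The least among these is {r,u}.

{r,u}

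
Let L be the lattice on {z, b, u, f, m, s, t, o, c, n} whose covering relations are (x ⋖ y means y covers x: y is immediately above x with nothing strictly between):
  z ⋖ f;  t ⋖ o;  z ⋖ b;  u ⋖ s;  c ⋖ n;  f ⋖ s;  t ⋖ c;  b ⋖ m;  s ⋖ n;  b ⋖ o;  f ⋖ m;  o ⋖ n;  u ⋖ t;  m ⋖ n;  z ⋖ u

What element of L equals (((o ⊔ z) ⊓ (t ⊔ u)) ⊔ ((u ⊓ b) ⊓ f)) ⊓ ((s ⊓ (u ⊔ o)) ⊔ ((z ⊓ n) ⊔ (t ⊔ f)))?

t

o ∨ z = o
t ∨ u = t
o ∧ t = t
u ∧ b = z
z ∧ f = z
t ∨ z = t
u ∨ o = o
s ∧ o = u
z ∧ n = z
t ∨ f = n
z ∨ n = n
u ∨ n = n
t ∧ n = t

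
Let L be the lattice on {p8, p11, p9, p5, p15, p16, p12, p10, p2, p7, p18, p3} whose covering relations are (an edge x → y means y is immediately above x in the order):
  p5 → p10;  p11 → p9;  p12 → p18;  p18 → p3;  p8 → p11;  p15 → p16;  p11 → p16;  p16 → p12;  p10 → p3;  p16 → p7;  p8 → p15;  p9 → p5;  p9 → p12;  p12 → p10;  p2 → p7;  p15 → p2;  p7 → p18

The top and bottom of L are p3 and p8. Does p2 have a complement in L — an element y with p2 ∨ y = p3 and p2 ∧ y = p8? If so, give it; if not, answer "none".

Need y with p2 ∨ y = p3 and p2 ∧ y = p8.
Checking each element gives: p5.

p5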